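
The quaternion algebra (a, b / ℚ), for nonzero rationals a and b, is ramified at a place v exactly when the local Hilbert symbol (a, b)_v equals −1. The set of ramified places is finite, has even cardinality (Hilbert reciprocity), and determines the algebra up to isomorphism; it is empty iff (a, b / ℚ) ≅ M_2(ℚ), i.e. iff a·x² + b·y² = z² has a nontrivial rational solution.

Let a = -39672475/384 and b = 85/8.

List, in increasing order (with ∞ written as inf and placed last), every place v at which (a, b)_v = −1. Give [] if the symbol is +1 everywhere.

[2, 3, 17, 19]

Mod squares: a ≡ -114, b ≡ 170. Check v ∈ {∞, 2, 3, 5, 17, 19}.
v=5: a=5^2·(≡4), b=5^1·(≡4) mod 5; (4|5)=+1, (4|5)=+1; (−1)^{2·1·2}·(+1)^1·(+1)^2 = +1.
v=∞: -114 < 0 and 170 > 0  ⇒  (a,b)_∞ = +1.
v=17: a=17^4·(≡12), b=17^1·(≡7) mod 17; (12|17)=-1, (7|17)=-1; (−1)^{4·1·8}·(-1)^1·(-1)^4 = -1.
v=19: a=19^1·(≡14), b=19^0·(≡13) mod 19; (14|19)=-1, (13|19)=-1; (−1)^{1·0·9}·(-1)^0·(-1)^1 = -1.
v=2: v_2(a)=-7, v_2(b)=-3; units ≡ 7, 5 (mod 8); ε·ε+αω+βω = 1·0+-7·1+-3·0 ≡ 1  ⇒  (a,b)_2 = -1.
v=3: a=3^-1·(≡1), b=3^0·(≡2) mod 3; (1|3)=+1, (2|3)=-1; (−1)^{-1·0·1}·(+1)^0·(-1)^-1 = -1.
|Ram(-114, 170)| = 4, even; anisotropic at {2, 3, 17, 19}.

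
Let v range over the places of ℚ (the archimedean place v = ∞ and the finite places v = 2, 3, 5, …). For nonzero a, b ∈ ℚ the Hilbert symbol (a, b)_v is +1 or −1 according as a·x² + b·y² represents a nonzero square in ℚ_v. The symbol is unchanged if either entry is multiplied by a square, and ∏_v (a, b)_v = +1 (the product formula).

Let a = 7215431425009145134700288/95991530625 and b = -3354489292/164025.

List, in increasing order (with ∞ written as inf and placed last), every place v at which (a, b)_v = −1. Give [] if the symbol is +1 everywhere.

Mod squares: a ≡ 119567, b ≡ -4123. Check v ∈ {∞, 2, 3, 5, 7, 11, 17, 19, 29, 31, 41}.
v=19: a=19^1·(≡9), b=19^1·(≡1) mod 19; (9|19)=+1, (1|19)=+1; (−1)^{1·1·9}·(+1)^1·(+1)^1 = -1.
v=29: a=29^1·(≡25), b=29^0·(≡13) mod 29; (25|29)=+1, (13|29)=+1; (−1)^{1·0·14}·(+1)^0·(+1)^1 = +1.
v=2: v_2(a)=8, v_2(b)=2; units ≡ 7, 5 (mod 8); ε·ε+αω+βω = 1·0+8·1+2·0 ≡ 0  ⇒  (a,b)_2 = +1.
v=17: a=17^-2·(≡12), b=17^0·(≡16) mod 17; (12|17)=-1, (16|17)=+1; (−1)^{-2·0·8}·(-1)^0·(+1)^-2 = +1.
v=∞: 119567 > 0 and -4123 < 0  ⇒  (a,b)_∞ = +1.
v=3: a=3^-12·(≡2), b=3^-8·(≡2) mod 3; (2|3)=-1, (2|3)=-1; (−1)^{-12·-8·1}·(-1)^-8·(-1)^-12 = +1.
v=11: a=11^6·(≡6), b=11^2·(≡7) mod 11; (6|11)=-1, (7|11)=-1; (−1)^{6·2·5}·(-1)^2·(-1)^6 = +1.
v=7: a=7^3·(≡2), b=7^1·(≡6) mod 7; (2|7)=+1, (6|7)=-1; (−1)^{3·1·3}·(+1)^1·(-1)^3 = +1.
v=5: a=5^-4·(≡2), b=5^-2·(≡3) mod 5; (2|5)=-1, (3|5)=-1; (−1)^{-4·-2·2}·(-1)^-2·(-1)^-4 = +1.
v=31: a=31^3·(≡22), b=31^1·(≡3) mod 31; (22|31)=-1, (3|31)=-1; (−1)^{3·1·15}·(-1)^1·(-1)^3 = -1.
v=41: a=41^4·(≡22), b=41^2·(≡9) mod 41; (22|41)=-1, (9|41)=+1; (−1)^{4·2·20}·(-1)^2·(+1)^4 = +1.
Ram(119567, -4123) = {19, 31}; no ℚ_19-point on the conic.

[19, 31]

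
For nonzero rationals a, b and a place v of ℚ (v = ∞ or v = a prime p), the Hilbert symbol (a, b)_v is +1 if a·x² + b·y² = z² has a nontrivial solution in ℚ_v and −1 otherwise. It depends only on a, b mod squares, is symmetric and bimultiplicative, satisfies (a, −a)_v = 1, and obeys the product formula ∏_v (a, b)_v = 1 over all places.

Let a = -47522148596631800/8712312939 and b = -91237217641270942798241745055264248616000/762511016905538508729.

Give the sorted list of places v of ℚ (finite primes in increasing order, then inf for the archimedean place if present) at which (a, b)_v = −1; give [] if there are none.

[2, 5, 11, 23, 37, inf]

(a, b) ≡ (-497002, -1050985) mod (ℚ^×)²; places V = {2, 3, 5, 7, 11, 13, 17, 19, 23, 29, 31, 37, 41, 53, 59, ∞}.
(a,b)_59: α=-2, u≡11; β=-2, v≡28 (mod 59); (11|59)=-1, (28|59)=+1; sign (−1)^0·-1^-2·+1^-2 = +1.
(a,b)_29: α=1, u≡20; β=2, v≡1 (mod 29); (20|29)=+1, (1|29)=+1; sign (−1)^0·+1^2·+1^1 = +1.
(a,b)_53: α=-2, u≡23; β=-4, v≡20 (mod 53); (23|53)=-1, (20|53)=-1; sign (−1)^0·-1^-4·-1^-2 = +1.
(a,b)_∞: sgn(-497002)=−, sgn(-1050985)=−, so -1.
(a,b)_17: α=0, u≡6; β=-2, v≡7 (mod 17); (6|17)=-1, (7|17)=-1; sign (−1)^0·-1^-2·-1^0 = +1.
(a,b)_37: α=0, u≡29; β=1, v≡7 (mod 37); (29|37)=-1, (7|37)=+1; sign (−1)^0·-1^1·+1^0 = -1.
(a,b)_5: α=2, u≡2; β=3, v≡3 (mod 5); (2|5)=-1, (3|5)=-1; sign (−1)^0·-1^3·-1^2 = -1.
(a,b)_2: α=3, β=6; u≡3, v≡7 (mod 8); ε(u)ε(v)=1·1, αω(v)=3·0, βω(u)=6·1; sum ≡ 1  ⇒  -1.
(a,b)_3: α=-4, u≡2; β=-8, v≡2 (mod 3); (2|3)=-1, (2|3)=-1; sign (−1)^0·-1^-8·-1^-4 = +1.
(a,b)_19: α=1, u≡1; β=3, v≡12 (mod 19); (1|19)=+1, (12|19)=-1; sign (−1)^1·+1^3·-1^1 = +1.
(a,b)_11: α=-1, u≡10; β=-4, v≡10 (mod 11); (10|11)=-1, (10|11)=-1; sign (−1)^0·-1^-4·-1^-1 = -1.
(a,b)_13: α=2, u≡12; β=5, v≡6 (mod 13); (12|13)=+1, (6|13)=-1; sign (−1)^0·+1^5·-1^2 = +1.
(a,b)_7: α=6, u≡3; β=12, v≡1 (mod 7); (3|7)=-1, (1|7)=+1; sign (−1)^0·-1^12·+1^6 = +1.
(a,b)_41: α=1, u≡26; β=2, v≡23 (mod 41); (26|41)=-1, (23|41)=+1; sign (−1)^0·-1^2·+1^1 = +1.
(a,b)_23: α=2, u≡5; β=5, v≡4 (mod 23); (5|23)=-1, (4|23)=+1; sign (−1)^0·-1^5·+1^2 = -1.
(a,b)_31: α=0, u≡26; β=2, v≡10 (mod 31); (26|31)=-1, (10|31)=+1; sign (−1)^0·-1^2·+1^0 = +1.
|Ram(-497002, -1050985)| = 6, even; anisotropic at {2, 5, 11, 23, 37, ∞}.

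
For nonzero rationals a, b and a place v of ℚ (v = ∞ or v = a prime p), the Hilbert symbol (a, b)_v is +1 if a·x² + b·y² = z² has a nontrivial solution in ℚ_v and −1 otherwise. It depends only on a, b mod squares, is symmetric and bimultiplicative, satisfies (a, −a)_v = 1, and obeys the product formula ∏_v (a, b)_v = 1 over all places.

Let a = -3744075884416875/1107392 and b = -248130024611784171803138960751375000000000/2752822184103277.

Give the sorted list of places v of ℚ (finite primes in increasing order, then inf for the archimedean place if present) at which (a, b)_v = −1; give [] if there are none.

[2, 7, 13, 23, 37, inf]

(a, b) ≡ (-2068781, -6734) mod (ℚ^×)²; places V = {2, 3, 5, 7, 11, 13, 17, 19, 23, 29, 37, ∞}.
(a,b)_11: α=-3, u≡10; β=-6, v≡9 (mod 11); (10|11)=-1, (9|11)=+1; sign (−1)^0·-1^-6·+1^-3 = +1.
(a,b)_23: α=1, u≡4; β=2, v≡10 (mod 23); (4|23)=+1, (10|23)=-1; sign (−1)^0·+1^2·-1^1 = -1.
(a,b)_19: α=2, u≡13; β=2, v≡17 (mod 19); (13|19)=-1, (17|19)=+1; sign (−1)^0·-1^2·+1^2 = +1.
(a,b)_3: α=4, u≡1; β=6, v≡1 (mod 3); (1|3)=+1, (1|3)=+1; sign (−1)^0·+1^6·+1^4 = +1.
(a,b)_17: α=3, u≡5; β=8, v≡2 (mod 17); (5|17)=-1, (2|17)=+1; sign (−1)^0·-1^8·+1^3 = +1.
(a,b)_∞: sgn(-2068781)=−, sgn(-6734)=−, so -1.
(a,b)_37: α=1, u≡20; β=3, v≡11 (mod 37); (20|37)=-1, (11|37)=+1; sign (−1)^0·-1^3·+1^1 = -1.
(a,b)_7: α=2, u≡5; β=9, v≡4 (mod 7); (5|7)=-1, (4|7)=+1; sign (−1)^0·-1^9·+1^2 = -1.
(a,b)_29: α=0, u≡18; β=-4, v≡24 (mod 29); (18|29)=-1, (24|29)=+1; sign (−1)^0·-1^-4·+1^0 = +1.
(a,b)_5: α=4, u≡4; β=12, v≡4 (mod 5); (4|5)=+1, (4|5)=+1; sign (−1)^0·+1^12·+1^4 = +1.
(a,b)_2: α=-6, β=9; u≡3, v≡1 (mod 8); ε(u)ε(v)=1·0, αω(v)=-6·0, βω(u)=9·1; sum ≡ 1  ⇒  -1.
(a,b)_13: α=-1, u≡4; β=-3, v≡8 (mod 13); (4|13)=+1, (8|13)=-1; sign (−1)^0·+1^-3·-1^-1 = -1.
(-2068781, -6734 / ℚ) ramifies at {2, 7, 13, 23, 37, ∞}: a division algebra.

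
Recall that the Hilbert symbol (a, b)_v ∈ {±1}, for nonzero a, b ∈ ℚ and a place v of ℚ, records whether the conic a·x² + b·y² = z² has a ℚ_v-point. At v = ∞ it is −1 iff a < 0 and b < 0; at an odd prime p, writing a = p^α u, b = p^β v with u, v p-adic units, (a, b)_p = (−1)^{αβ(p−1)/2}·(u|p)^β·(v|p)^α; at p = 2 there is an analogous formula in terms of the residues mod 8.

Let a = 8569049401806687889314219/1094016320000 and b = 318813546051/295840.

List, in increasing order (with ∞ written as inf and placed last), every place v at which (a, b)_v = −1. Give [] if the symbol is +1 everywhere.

Mod squares: a ≡ 102, b ≡ 510510. Check v ∈ {∞, 2, 3, 5, 7, 11, 13, 17, 43}.
v=∞: 102 > 0 and 510510 > 0  ⇒  (a,b)_∞ = +1.
v=3: a=3^11·(≡1), b=3^3·(≡1) mod 3; (1|3)=+1, (1|3)=+1; (−1)^{11·3·1}·(+1)^3·(+1)^11 = -1.
v=2: v_2(a)=-9, v_2(b)=-5; units ≡ 3, 7 (mod 8); ε·ε+αω+βω = 1·1+-9·0+-5·1 ≡ 0  ⇒  (a,b)_2 = +1.
v=11: a=11^2·(≡5), b=11^1·(≡3) mod 11; (5|11)=+1, (3|11)=+1; (−1)^{2·1·5}·(+1)^1·(+1)^2 = +1.
v=17: a=17^7·(≡6), b=17^3·(≡15) mod 17; (6|17)=-1, (15|17)=+1; (−1)^{7·3·8}·(-1)^3·(+1)^7 = -1.
v=13: a=13^2·(≡7), b=13^1·(≡4) mod 13; (7|13)=-1, (4|13)=+1; (−1)^{2·1·6}·(-1)^1·(+1)^2 = -1.
v=43: a=43^-4·(≡9), b=43^-2·(≡15) mod 43; (9|43)=+1, (15|43)=+1; (−1)^{-4·-2·21}·(+1)^-2·(+1)^-4 = +1.
v=5: a=5^-4·(≡2), b=5^-1·(≡2) mod 5; (2|5)=-1, (2|5)=-1; (−1)^{-4·-1·2}·(-1)^-1·(-1)^-4 = -1.
v=7: a=7^8·(≡1), b=7^5·(≡4) mod 7; (1|7)=+1, (4|7)=+1; (−1)^{8·5·3}·(+1)^5·(+1)^8 = +1.
Ram(102, 510510) = {3, 5, 13, 17}; no ℚ_3-point on the conic.

[3, 5, 13, 17]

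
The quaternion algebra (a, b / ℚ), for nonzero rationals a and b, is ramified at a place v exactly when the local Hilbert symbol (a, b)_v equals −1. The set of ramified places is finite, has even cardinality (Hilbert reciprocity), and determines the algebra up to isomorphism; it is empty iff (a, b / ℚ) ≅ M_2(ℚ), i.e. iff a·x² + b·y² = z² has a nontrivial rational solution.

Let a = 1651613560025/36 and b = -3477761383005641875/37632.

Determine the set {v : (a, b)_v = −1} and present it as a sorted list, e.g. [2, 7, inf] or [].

[3, 13, 17, 37]

Mod squares: a ≡ 66064542401, b ≡ -2353089. Check v ∈ {∞, 2, 3, 5, 7, 11, 13, 17, 19, 29, 31, 37, 43}.
v=7: a=7^0·(≡2), b=7^-2·(≡5) mod 7; (2|7)=+1, (5|7)=-1; (−1)^{0·-2·3}·(+1)^-2·(-1)^0 = +1.
v=37: a=37^1·(≡10), b=37^1·(≡29) mod 37; (10|37)=+1, (29|37)=-1; (−1)^{1·1·18}·(+1)^1·(-1)^1 = -1.
v=31: a=31^1·(≡7), b=31^2·(≡8) mod 31; (7|31)=+1, (8|31)=+1; (−1)^{1·2·15}·(+1)^2·(+1)^1 = +1.
v=19: a=19^1·(≡5), b=19^2·(≡11) mod 19; (5|19)=+1, (11|19)=+1; (−1)^{1·2·9}·(+1)^2·(+1)^1 = +1.
v=∞: 66064542401 > 0 and -2353089 < 0  ⇒  (a,b)_∞ = +1.
v=13: a=13^1·(≡9), b=13^2·(≡6) mod 13; (9|13)=+1, (6|13)=-1; (−1)^{1·2·6}·(+1)^2·(-1)^1 = -1.
v=17: a=17^1·(≡2), b=17^1·(≡14) mod 17; (2|17)=+1, (14|17)=-1; (−1)^{1·1·8}·(+1)^1·(-1)^1 = -1.
v=3: a=3^-2·(≡2), b=3^-1·(≡2) mod 3; (2|3)=-1, (2|3)=-1; (−1)^{-2·-1·1}·(-1)^-1·(-1)^-2 = -1.
v=5: a=5^2·(≡1), b=5^4·(≡4) mod 5; (1|5)=+1, (4|5)=+1; (−1)^{2·4·2}·(+1)^4·(+1)^2 = +1.
v=29: a=29^1·(≡9), b=29^1·(≡7) mod 29; (9|29)=+1, (7|29)=+1; (−1)^{1·1·14}·(+1)^1·(+1)^1 = +1.
v=11: a=11^1·(≡8), b=11^2·(≡5) mod 11; (8|11)=-1, (5|11)=+1; (−1)^{1·2·5}·(-1)^2·(+1)^1 = +1.
v=2: v_2(a)=-2, v_2(b)=-8; units ≡ 1, 7 (mod 8); ε·ε+αω+βω = 0·1+-2·0+-8·0 ≡ 0  ⇒  (a,b)_2 = +1.
v=43: a=43^1·(≡2), b=43^1·(≡16) mod 43; (2|43)=-1, (16|43)=+1; (−1)^{1·1·21}·(-1)^1·(+1)^1 = +1.
|Ram(66064542401, -2353089)| = 4, even; anisotropic at {3, 13, 17, 37}.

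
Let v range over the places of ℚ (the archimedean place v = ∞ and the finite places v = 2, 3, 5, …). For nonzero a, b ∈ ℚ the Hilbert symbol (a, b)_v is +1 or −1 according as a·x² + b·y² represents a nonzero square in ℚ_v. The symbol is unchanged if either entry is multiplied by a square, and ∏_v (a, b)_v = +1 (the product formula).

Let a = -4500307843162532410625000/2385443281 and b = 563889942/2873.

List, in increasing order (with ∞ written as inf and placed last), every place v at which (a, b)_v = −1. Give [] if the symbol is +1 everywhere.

Mod squares: a ≡ -73370, b ≡ 60214. Check v ∈ {∞, 2, 3, 5, 7, 11, 13, 17, 19, 23, 29}.
v=17: a=17^-4·(≡2), b=17^-1·(≡7) mod 17; (2|17)=+1, (7|17)=-1; (−1)^{-4·-1·8}·(+1)^-1·(-1)^-4 = +1.
v=19: a=19^4·(≡12), b=19^2·(≡8) mod 19; (12|19)=-1, (8|19)=-1; (−1)^{4·2·9}·(-1)^2·(-1)^4 = +1.
v=5: a=5^7·(≡4), b=5^0·(≡4) mod 5; (4|5)=+1, (4|5)=+1; (−1)^{7·0·2}·(+1)^0·(+1)^7 = +1.
v=∞: -73370 < 0 and 60214 > 0  ⇒  (a,b)_∞ = +1.
v=7: a=7^6·(≡1), b=7^3·(≡3) mod 7; (1|7)=+1, (3|7)=-1; (−1)^{6·3·3}·(+1)^3·(-1)^6 = +1.
v=29: a=29^1·(≡6), b=29^0·(≡11) mod 29; (6|29)=+1, (11|29)=-1; (−1)^{1·0·14}·(+1)^0·(-1)^1 = -1.
v=11: a=11^3·(≡7), b=11^1·(≡8) mod 11; (7|11)=-1, (8|11)=-1; (−1)^{3·1·5}·(-1)^1·(-1)^3 = -1.
v=23: a=23^3·(≡20), b=23^1·(≡17) mod 23; (20|23)=-1, (17|23)=-1; (−1)^{3·1·11}·(-1)^1·(-1)^3 = -1.
v=3: a=3^0·(≡1), b=3^2·(≡1) mod 3; (1|3)=+1, (1|3)=+1; (−1)^{0·2·1}·(+1)^2·(+1)^0 = +1.
v=2: v_2(a)=3, v_2(b)=1; units ≡ 3, 3 (mod 8); ε·ε+αω+βω = 1·1+3·1+1·1 ≡ 1  ⇒  (a,b)_2 = -1.
v=13: a=13^-4·(≡2), b=13^-2·(≡11) mod 13; (2|13)=-1, (11|13)=-1; (−1)^{-4·-2·6}·(-1)^-2·(-1)^-4 = +1.
|Ram(-73370, 60214)| = 4, even; anisotropic at {2, 11, 23, 29}.

[2, 11, 23, 29]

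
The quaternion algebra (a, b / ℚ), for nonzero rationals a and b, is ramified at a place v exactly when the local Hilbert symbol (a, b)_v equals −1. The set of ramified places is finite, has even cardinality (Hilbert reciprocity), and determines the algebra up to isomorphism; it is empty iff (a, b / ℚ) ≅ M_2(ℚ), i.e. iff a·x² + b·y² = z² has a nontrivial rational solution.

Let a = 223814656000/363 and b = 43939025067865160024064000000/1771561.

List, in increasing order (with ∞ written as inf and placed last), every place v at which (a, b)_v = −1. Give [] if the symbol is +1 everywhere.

[2, 3, 17, 23]

Mod squares: a ≡ 6557070, b ≡ 221. Check v ∈ {∞, 2, 3, 5, 7, 11, 13, 17, 23, 43}.
v=11: a=11^-2·(≡4), b=11^-6·(≡9) mod 11; (4|11)=+1, (9|11)=+1; (−1)^{-2·-6·5}·(+1)^-6·(+1)^-2 = +1.
v=5: a=5^3·(≡1), b=5^6·(≡1) mod 5; (1|5)=+1, (1|5)=+1; (−1)^{3·6·2}·(+1)^6·(+1)^3 = +1.
v=13: a=13^1·(≡1), b=13^3·(≡10) mod 13; (1|13)=+1, (10|13)=+1; (−1)^{1·3·6}·(+1)^3·(+1)^1 = +1.
v=43: a=43^1·(≡33), b=43^2·(≡40) mod 43; (33|43)=-1, (40|43)=+1; (−1)^{1·2·21}·(-1)^2·(+1)^1 = +1.
v=∞: 6557070 > 0 and 221 > 0  ⇒  (a,b)_∞ = +1.
v=7: a=7^0·(≡2), b=7^2·(≡1) mod 7; (2|7)=+1, (1|7)=+1; (−1)^{0·2·3}·(+1)^2·(+1)^0 = +1.
v=17: a=17^1·(≡7), b=17^3·(≡16) mod 17; (7|17)=-1, (16|17)=+1; (−1)^{1·3·8}·(-1)^3·(+1)^1 = -1.
v=3: a=3^-1·(≡1), b=3^4·(≡2) mod 3; (1|3)=+1, (2|3)=-1; (−1)^{-1·4·1}·(+1)^4·(-1)^-1 = -1.
v=2: v_2(a)=13, v_2(b)=26; units ≡ 7, 5 (mod 8); ε·ε+αω+βω = 1·0+13·1+26·0 ≡ 1  ⇒  (a,b)_2 = -1.
v=23: a=23^1·(≡14), b=23^2·(≡10) mod 23; (14|23)=-1, (10|23)=-1; (−1)^{1·2·11}·(-1)^2·(-1)^1 = -1.
(6557070, 221 / ℚ) ramifies at {2, 3, 17, 23}: a division algebra.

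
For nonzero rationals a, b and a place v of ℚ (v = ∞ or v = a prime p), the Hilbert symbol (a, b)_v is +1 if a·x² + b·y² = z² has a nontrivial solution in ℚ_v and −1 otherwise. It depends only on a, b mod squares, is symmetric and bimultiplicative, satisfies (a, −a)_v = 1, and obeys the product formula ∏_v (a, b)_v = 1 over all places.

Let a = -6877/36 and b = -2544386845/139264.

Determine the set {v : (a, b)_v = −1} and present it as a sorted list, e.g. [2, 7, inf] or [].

Mod squares: a ≡ -13, b ≡ -170170. Check v ∈ {∞, 2, 3, 5, 7, 11, 13, 17, 23, 31}.
v=13: a=13^1·(≡3), b=13^1·(≡9) mod 13; (3|13)=+1, (9|13)=+1; (−1)^{1·1·6}·(+1)^1·(+1)^1 = +1.
v=11: a=11^0·(≡3), b=11^1·(≡7) mod 11; (3|11)=+1, (7|11)=-1; (−1)^{0·1·5}·(+1)^1·(-1)^0 = +1.
v=31: a=31^0·(≡1), b=31^2·(≡8) mod 31; (1|31)=+1, (8|31)=+1; (−1)^{0·2·15}·(+1)^2·(+1)^0 = +1.
v=17: a=17^0·(≡4), b=17^-1·(≡12) mod 17; (4|17)=+1, (12|17)=-1; (−1)^{0·-1·8}·(+1)^-1·(-1)^0 = +1.
v=3: a=3^-2·(≡2), b=3^0·(≡2) mod 3; (2|3)=-1, (2|3)=-1; (−1)^{-2·0·1}·(-1)^0·(-1)^-2 = +1.
v=2: v_2(a)=-2, v_2(b)=-13; units ≡ 3, 3 (mod 8); ε·ε+αω+βω = 1·1+-2·1+-13·1 ≡ 0  ⇒  (a,b)_2 = +1.
v=23: a=23^2·(≡22), b=23^2·(≡22) mod 23; (22|23)=-1, (22|23)=-1; (−1)^{2·2·11}·(-1)^2·(-1)^2 = +1.
v=5: a=5^0·(≡3), b=5^1·(≡4) mod 5; (3|5)=-1, (4|5)=+1; (−1)^{0·1·2}·(-1)^1·(+1)^0 = -1.
v=∞: -13 < 0 and -170170 < 0  ⇒  (a,b)_∞ = -1.
v=7: a=7^0·(≡4), b=7^1·(≡1) mod 7; (4|7)=+1, (1|7)=+1; (−1)^{0·1·3}·(+1)^1·(+1)^0 = +1.
(-13, -170170 / ℚ) ramifies at {5, ∞}: a division algebra.

[5, inf]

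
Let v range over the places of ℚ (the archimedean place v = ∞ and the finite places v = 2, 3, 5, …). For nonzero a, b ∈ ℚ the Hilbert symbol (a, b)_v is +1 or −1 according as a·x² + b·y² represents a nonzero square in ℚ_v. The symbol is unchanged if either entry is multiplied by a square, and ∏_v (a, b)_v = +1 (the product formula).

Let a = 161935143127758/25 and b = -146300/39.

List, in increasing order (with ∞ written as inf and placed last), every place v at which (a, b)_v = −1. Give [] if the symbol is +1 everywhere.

[2, 3, 7, 11, 17, 19]

Mod squares: a ≡ 49742, b ≡ -57057. Check v ∈ {∞, 2, 3, 5, 7, 11, 13, 17, 19}.
v=11: a=11^3·(≡1), b=11^1·(≡9) mod 11; (1|11)=+1, (9|11)=+1; (−1)^{3·1·5}·(+1)^1·(+1)^3 = -1.
v=13: a=13^2·(≡4), b=13^-1·(≡5) mod 13; (4|13)=+1, (5|13)=-1; (−1)^{2·-1·6}·(+1)^-1·(-1)^2 = +1.
v=7: a=7^3·(≡4), b=7^1·(≡4) mod 7; (4|7)=+1, (4|7)=+1; (−1)^{3·1·3}·(+1)^1·(+1)^3 = -1.
v=5: a=5^-2·(≡3), b=5^2·(≡2) mod 5; (3|5)=-1, (2|5)=-1; (−1)^{-2·2·2}·(-1)^2·(-1)^-2 = +1.
v=19: a=19^3·(≡12), b=19^1·(≡14) mod 19; (12|19)=-1, (14|19)=-1; (−1)^{3·1·9}·(-1)^1·(-1)^3 = -1.
v=3: a=3^2·(≡2), b=3^-1·(≡1) mod 3; (2|3)=-1, (1|3)=+1; (−1)^{2·-1·1}·(-1)^-1·(+1)^2 = -1.
v=2: v_2(a)=1, v_2(b)=2; units ≡ 7, 7 (mod 8); ε·ε+αω+βω = 1·1+1·0+2·0 ≡ 1  ⇒  (a,b)_2 = -1.
v=∞: 49742 > 0 and -57057 < 0  ⇒  (a,b)_∞ = +1.
v=17: a=17^1·(≡2), b=17^0·(≡14) mod 17; (2|17)=+1, (14|17)=-1; (−1)^{1·0·8}·(+1)^0·(-1)^1 = -1.
(49742, -57057 / ℚ) ramifies at {2, 3, 7, 11, 17, 19}: a division algebra.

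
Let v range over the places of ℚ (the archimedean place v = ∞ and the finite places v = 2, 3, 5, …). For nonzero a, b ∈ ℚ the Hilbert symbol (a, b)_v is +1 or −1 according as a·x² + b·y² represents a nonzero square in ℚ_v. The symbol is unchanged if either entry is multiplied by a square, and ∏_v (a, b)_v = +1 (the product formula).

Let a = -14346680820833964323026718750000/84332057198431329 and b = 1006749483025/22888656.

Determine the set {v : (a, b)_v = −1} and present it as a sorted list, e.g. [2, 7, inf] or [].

Mod squares: a ≡ -6851, b ≡ 1582581. Check v ∈ {∞, 2, 3, 5, 7, 11, 13, 17, 29, 31, 43}.
v=3: a=3^-10·(≡1), b=3^-5·(≡1) mod 3; (1|3)=+1, (1|3)=+1; (−1)^{-10·-5·1}·(+1)^-5·(+1)^-10 = +1.
v=11: a=11^0·(≡8), b=11^1·(≡7) mod 11; (8|11)=-1, (7|11)=-1; (−1)^{0·1·5}·(-1)^1·(-1)^0 = -1.
v=43: a=43^4·(≡2), b=43^2·(≡11) mod 43; (2|43)=-1, (11|43)=+1; (−1)^{4·2·21}·(-1)^2·(+1)^4 = +1.
v=∞: -6851 < 0 and 1582581 > 0  ⇒  (a,b)_∞ = +1.
v=13: a=13^3·(≡6), b=13^1·(≡2) mod 13; (6|13)=-1, (2|13)=-1; (−1)^{3·1·6}·(-1)^1·(-1)^3 = +1.
v=7: a=7^-4·(≡4), b=7^-1·(≡2) mod 7; (4|7)=+1, (2|7)=+1; (−1)^{-4·-1·3}·(+1)^-1·(+1)^-4 = +1.
v=5: a=5^10·(≡1), b=5^2·(≡1) mod 5; (1|5)=+1, (1|5)=+1; (−1)^{10·2·2}·(+1)^2·(+1)^10 = +1.
v=29: a=29^-6·(≡16), b=29^-2·(≡20) mod 29; (16|29)=+1, (20|29)=+1; (−1)^{-6·-2·14}·(+1)^-2·(+1)^-6 = +1.
v=2: v_2(a)=4, v_2(b)=-4; units ≡ 5, 5 (mod 8); ε·ε+αω+βω = 0·0+4·1+-4·1 ≡ 0  ⇒  (a,b)_2 = +1.
v=17: a=17^7·(≡12), b=17^3·(≡1) mod 17; (12|17)=-1, (1|17)=+1; (−1)^{7·3·8}·(-1)^3·(+1)^7 = -1.
v=31: a=31^3·(≡11), b=31^1·(≡28) mod 31; (11|31)=-1, (28|31)=+1; (−1)^{3·1·15}·(-1)^1·(+1)^3 = +1.
|Ram(-6851, 1582581)| = 2, even; anisotropic at {11, 17}.

[11, 17]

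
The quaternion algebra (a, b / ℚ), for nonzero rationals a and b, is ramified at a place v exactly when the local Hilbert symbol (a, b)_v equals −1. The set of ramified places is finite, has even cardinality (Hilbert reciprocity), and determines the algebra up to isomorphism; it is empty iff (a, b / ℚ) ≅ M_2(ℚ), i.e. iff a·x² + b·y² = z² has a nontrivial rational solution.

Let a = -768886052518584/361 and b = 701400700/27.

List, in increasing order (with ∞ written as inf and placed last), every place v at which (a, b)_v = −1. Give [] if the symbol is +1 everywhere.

[2, 3, 11, 13]

Mod squares: a ≡ -286, b ≡ 21. Check v ∈ {∞, 2, 3, 5, 7, 11, 13, 19}.
v=11: a=11^3·(≡7), b=11^2·(≡6) mod 11; (7|11)=-1, (6|11)=-1; (−1)^{3·2·5}·(-1)^2·(-1)^3 = -1.
v=19: a=19^-2·(≡13), b=19^0·(≡15) mod 19; (13|19)=-1, (15|19)=-1; (−1)^{-2·0·9}·(-1)^0·(-1)^-2 = +1.
v=7: a=7^4·(≡1), b=7^3·(≡3) mod 7; (1|7)=+1, (3|7)=-1; (−1)^{4·3·3}·(+1)^3·(-1)^4 = +1.
v=∞: -286 < 0 and 21 > 0  ⇒  (a,b)_∞ = +1.
v=3: a=3^4·(≡2), b=3^-3·(≡1) mod 3; (2|3)=-1, (1|3)=+1; (−1)^{4·-3·1}·(-1)^-3·(+1)^4 = -1.
v=5: a=5^0·(≡1), b=5^2·(≡4) mod 5; (1|5)=+1, (4|5)=+1; (−1)^{0·2·2}·(+1)^2·(+1)^0 = +1.
v=13: a=13^5·(≡9), b=13^2·(≡11) mod 13; (9|13)=+1, (11|13)=-1; (−1)^{5·2·6}·(+1)^2·(-1)^5 = -1.
v=2: v_2(a)=3, v_2(b)=2; units ≡ 1, 5 (mod 8); ε·ε+αω+βω = 0·0+3·1+2·0 ≡ 1  ⇒  (a,b)_2 = -1.
|Ram(-286, 21)| = 4, even; anisotropic at {2, 3, 11, 13}.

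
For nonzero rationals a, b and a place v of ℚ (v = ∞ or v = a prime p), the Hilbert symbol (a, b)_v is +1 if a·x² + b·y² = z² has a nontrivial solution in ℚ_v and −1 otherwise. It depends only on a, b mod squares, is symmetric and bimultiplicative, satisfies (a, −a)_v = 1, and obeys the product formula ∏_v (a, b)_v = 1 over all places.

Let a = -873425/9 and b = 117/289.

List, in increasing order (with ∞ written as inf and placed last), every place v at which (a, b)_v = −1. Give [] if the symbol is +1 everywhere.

Mod squares: a ≡ -713, b ≡ 13. Check v ∈ {∞, 2, 3, 5, 7, 13, 17, 23, 31}.
v=∞: -713 < 0 and 13 > 0  ⇒  (a,b)_∞ = +1.
v=31: a=31^1·(≡28), b=31^0·(≡21) mod 31; (28|31)=+1, (21|31)=-1; (−1)^{1·0·15}·(+1)^0·(-1)^1 = -1.
v=5: a=5^2·(≡2), b=5^0·(≡3) mod 5; (2|5)=-1, (3|5)=-1; (−1)^{2·0·2}·(-1)^0·(-1)^2 = +1.
v=17: a=17^0·(≡2), b=17^-2·(≡15) mod 17; (2|17)=+1, (15|17)=+1; (−1)^{0·-2·8}·(+1)^-2·(+1)^0 = +1.
v=13: a=13^0·(≡5), b=13^1·(≡3) mod 13; (5|13)=-1, (3|13)=+1; (−1)^{0·1·6}·(-1)^1·(+1)^0 = -1.
v=3: a=3^-2·(≡1), b=3^2·(≡1) mod 3; (1|3)=+1, (1|3)=+1; (−1)^{-2·2·1}·(+1)^2·(+1)^-2 = +1.
v=2: v_2(a)=0, v_2(b)=0; units ≡ 7, 5 (mod 8); ε·ε+αω+βω = 1·0+0·1+0·0 ≡ 0  ⇒  (a,b)_2 = +1.
v=7: a=7^2·(≡2), b=7^0·(≡6) mod 7; (2|7)=+1, (6|7)=-1; (−1)^{2·0·3}·(+1)^0·(-1)^2 = +1.
v=23: a=23^1·(≡10), b=23^0·(≡9) mod 23; (10|23)=-1, (9|23)=+1; (−1)^{1·0·11}·(-1)^0·(+1)^1 = +1.
(-713, 13 / ℚ) ramifies at {13, 31}: a division algebra.

[13, 31]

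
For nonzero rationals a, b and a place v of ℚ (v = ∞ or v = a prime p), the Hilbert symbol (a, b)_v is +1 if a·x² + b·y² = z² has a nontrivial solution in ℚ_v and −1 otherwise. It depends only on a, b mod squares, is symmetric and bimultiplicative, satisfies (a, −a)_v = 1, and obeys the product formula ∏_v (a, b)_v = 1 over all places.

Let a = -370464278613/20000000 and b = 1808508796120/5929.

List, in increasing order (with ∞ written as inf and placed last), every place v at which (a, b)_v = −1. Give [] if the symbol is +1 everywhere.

[2, 5, 13, 29]

(a, b) ≡ (-62985, 93670) mod (ℚ^×)²; places V = {2, 3, 5, 7, 11, 13, 17, 19, 29, ∞}.
(a,b)_29: α=2, u≡11; β=1, v≡3 (mod 29); (11|29)=-1, (3|29)=-1; sign (−1)^0·-1^1·-1^2 = -1.
(a,b)_19: α=1, u≡3; β=1, v≡16 (mod 19); (3|19)=-1, (16|19)=+1; sign (−1)^1·-1^1·+1^1 = +1.
(a,b)_17: α=3, u≡1; β=1, v≡2 (mod 17); (1|17)=+1, (2|17)=+1; sign (−1)^0·+1^1·+1^3 = +1.
(a,b)_3: α=1, u≡2; β=0, v≡1 (mod 3); (2|3)=-1, (1|3)=+1; sign (−1)^0·-1^0·+1^1 = +1.
(a,b)_∞: sgn(-62985)=−, sgn(93670)=+, so +1.
(a,b)_7: α=0, u≡2; β=-2, v≡6 (mod 7); (2|7)=+1, (6|7)=-1; sign (−1)^0·+1^-2·-1^0 = +1.
(a,b)_2: α=-8, β=3; u≡7, v≡3 (mod 8); ε(u)ε(v)=1·1, αω(v)=-8·1, βω(u)=3·0; sum ≡ 1  ⇒  -1.
(a,b)_5: α=-7, u≡2; β=1, v≡1 (mod 5); (2|5)=-1, (1|5)=+1; sign (−1)^0·-1^1·+1^-7 = -1.
(a,b)_11: α=2, u≡4; β=-2, v≡3 (mod 11); (4|11)=+1, (3|11)=+1; sign (−1)^0·+1^-2·+1^2 = +1.
(a,b)_13: α=1, u≡9; β=6, v≡7 (mod 13); (9|13)=+1, (7|13)=-1; sign (−1)^0·+1^6·-1^1 = -1.
Ram(-62985, 93670) = {2, 5, 13, 29}; no ℚ_2-point on the conic.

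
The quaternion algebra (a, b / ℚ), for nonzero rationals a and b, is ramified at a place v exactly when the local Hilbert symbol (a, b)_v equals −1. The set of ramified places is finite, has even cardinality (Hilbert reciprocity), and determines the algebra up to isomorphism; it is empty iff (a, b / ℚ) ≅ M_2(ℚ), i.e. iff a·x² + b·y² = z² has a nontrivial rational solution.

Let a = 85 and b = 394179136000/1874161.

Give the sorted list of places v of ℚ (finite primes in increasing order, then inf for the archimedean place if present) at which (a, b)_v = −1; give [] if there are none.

[2, 13, 17, 29]

Mod squares: a ≡ 85, b ≡ 64090. Check v ∈ {∞, 2, 5, 13, 17, 29, 31, 37}.
v=∞: 85 > 0 and 64090 > 0  ⇒  (a,b)_∞ = +1.
v=2: v_2(a)=0, v_2(b)=9; units ≡ 5, 5 (mod 8); ε·ε+αω+βω = 0·0+0·1+9·1 ≡ 1  ⇒  (a,b)_2 = -1.
v=31: a=31^0·(≡23), b=31^2·(≡11) mod 31; (23|31)=-1, (11|31)=-1; (−1)^{0·2·15}·(-1)^2·(-1)^0 = +1.
v=37: a=37^0·(≡11), b=37^-4·(≡6) mod 37; (11|37)=+1, (6|37)=-1; (−1)^{0·-4·18}·(+1)^-4·(-1)^0 = +1.
v=5: a=5^1·(≡2), b=5^3·(≡3) mod 5; (2|5)=-1, (3|5)=-1; (−1)^{1·3·2}·(-1)^3·(-1)^1 = +1.
v=29: a=29^0·(≡27), b=29^1·(≡23) mod 29; (27|29)=-1, (23|29)=+1; (−1)^{0·1·14}·(-1)^1·(+1)^0 = -1.
v=17: a=17^1·(≡5), b=17^1·(≡4) mod 17; (5|17)=-1, (4|17)=+1; (−1)^{1·1·8}·(-1)^1·(+1)^1 = -1.
v=13: a=13^0·(≡7), b=13^1·(≡9) mod 13; (7|13)=-1, (9|13)=+1; (−1)^{0·1·6}·(-1)^1·(+1)^0 = -1.
Ram(85, 64090) = {2, 13, 17, 29}; no ℚ_2-point on the conic.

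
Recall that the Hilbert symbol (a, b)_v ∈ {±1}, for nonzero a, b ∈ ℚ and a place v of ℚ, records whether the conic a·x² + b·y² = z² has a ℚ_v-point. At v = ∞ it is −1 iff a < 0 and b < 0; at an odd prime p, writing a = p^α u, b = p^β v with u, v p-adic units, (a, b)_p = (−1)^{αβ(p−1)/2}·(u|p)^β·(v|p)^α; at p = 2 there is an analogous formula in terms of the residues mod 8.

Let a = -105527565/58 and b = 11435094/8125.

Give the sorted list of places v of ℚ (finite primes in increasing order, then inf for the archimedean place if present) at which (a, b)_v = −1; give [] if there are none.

Mod squares: a ≡ -1285570, b ≡ 203918. Check v ∈ {∞, 2, 3, 5, 11, 13, 23, 29, 31}.
v=11: a=11^1·(≡5), b=11^1·(≡3) mod 11; (5|11)=+1, (3|11)=+1; (−1)^{1·1·5}·(+1)^1·(+1)^1 = -1.
v=3: a=3^2·(≡2), b=3^6·(≡2) mod 3; (2|3)=-1, (2|3)=-1; (−1)^{2·6·1}·(-1)^6·(-1)^2 = +1.
v=31: a=31^1·(≡9), b=31^1·(≡12) mod 31; (9|31)=+1, (12|31)=-1; (−1)^{1·1·15}·(+1)^1·(-1)^1 = +1.
v=5: a=5^1·(≡4), b=5^-4·(≡3) mod 5; (4|5)=+1, (3|5)=-1; (−1)^{1·-4·2}·(+1)^-4·(-1)^1 = -1.
v=2: v_2(a)=-1, v_2(b)=1; units ≡ 7, 7 (mod 8); ε·ε+αω+βω = 1·1+-1·0+1·0 ≡ 1  ⇒  (a,b)_2 = -1.
v=∞: -1285570 < 0 and 203918 > 0  ⇒  (a,b)_∞ = +1.
v=13: a=13^1·(≡12), b=13^-1·(≡8) mod 13; (12|13)=+1, (8|13)=-1; (−1)^{1·-1·6}·(+1)^-1·(-1)^1 = -1.
v=23: a=23^2·(≡11), b=23^1·(≡17) mod 23; (11|23)=-1, (17|23)=-1; (−1)^{2·1·11}·(-1)^1·(-1)^2 = -1.
v=29: a=29^-1·(≡21), b=29^0·(≡15) mod 29; (21|29)=-1, (15|29)=-1; (−1)^{-1·0·14}·(-1)^0·(-1)^-1 = -1.
|Ram(-1285570, 203918)| = 6, even; anisotropic at {2, 5, 11, 13, 23, 29}.

[2, 5, 11, 13, 23, 29]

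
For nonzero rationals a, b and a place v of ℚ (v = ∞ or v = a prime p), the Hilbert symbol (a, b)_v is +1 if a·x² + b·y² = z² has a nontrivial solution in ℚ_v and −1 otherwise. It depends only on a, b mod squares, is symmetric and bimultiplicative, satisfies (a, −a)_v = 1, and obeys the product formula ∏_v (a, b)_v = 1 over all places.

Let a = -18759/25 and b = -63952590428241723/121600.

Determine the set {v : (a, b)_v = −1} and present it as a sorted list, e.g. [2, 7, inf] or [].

(a, b) ≡ (-111, -42629217) mod (ℚ^×)²; places V = {2, 3, 5, 13, 17, 19, 29, 37, 41, ∞}.
(a,b)_5: α=-2, u≡1; β=-2, v≡3 (mod 5); (1|5)=+1, (3|5)=-1; sign (−1)^0·+1^-2·-1^-2 = +1.
(a,b)_41: α=0, u≡27; β=1, v≡25 (mod 41); (27|41)=-1, (25|41)=+1; sign (−1)^0·-1^1·+1^0 = -1.
(a,b)_29: α=0, u≡28; β=1, v≡14 (mod 29); (28|29)=+1, (14|29)=-1; sign (−1)^0·+1^1·-1^0 = +1.
(a,b)_∞: sgn(-111)=−, sgn(-42629217)=−, so -1.
(a,b)_17: α=0, u≡16; β=1, v≡9 (mod 17); (16|17)=+1, (9|17)=+1; sign (−1)^0·+1^1·+1^0 = +1.
(a,b)_13: α=2, u≡7; β=4, v≡11 (mod 13); (7|13)=-1, (11|13)=-1; sign (−1)^0·-1^4·-1^2 = +1.
(a,b)_2: α=0, β=-8; u≡1, v≡7 (mod 8); ε(u)ε(v)=0·1, αω(v)=0·0, βω(u)=-8·0; sum ≡ 0  ⇒  +1.
(a,b)_3: α=1, u≡2; β=7, v≡1 (mod 3); (2|3)=-1, (1|3)=+1; sign (−1)^1·-1^7·+1^1 = +1.
(a,b)_37: α=1, u≡33; β=3, v≡32 (mod 37); (33|37)=+1, (32|37)=-1; sign (−1)^0·+1^3·-1^1 = -1.
(a,b)_19: α=0, u≡18; β=-1, v≡8 (mod 19); (18|19)=-1, (8|19)=-1; sign (−1)^0·-1^-1·-1^0 = -1.
Ram(-111, -42629217) = {19, 37, 41, ∞}; no ℚ_19-point on the conic.

[19, 37, 41, inf]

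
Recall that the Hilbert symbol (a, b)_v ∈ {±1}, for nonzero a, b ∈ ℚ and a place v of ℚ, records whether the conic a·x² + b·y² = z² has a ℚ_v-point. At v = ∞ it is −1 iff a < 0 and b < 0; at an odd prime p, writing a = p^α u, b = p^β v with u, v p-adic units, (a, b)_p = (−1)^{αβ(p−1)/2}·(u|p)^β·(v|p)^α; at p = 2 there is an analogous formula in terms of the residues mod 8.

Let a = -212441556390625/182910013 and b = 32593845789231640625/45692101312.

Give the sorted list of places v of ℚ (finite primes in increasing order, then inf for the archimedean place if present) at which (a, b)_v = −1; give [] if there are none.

(a, b) ≡ (-13, 6851) mod (ℚ^×)²; places V = {2, 5, 11, 13, 17, 19, 31, ∞}.
(a,b)_11: α=-4, u≡4; β=-6, v≡1 (mod 11); (4|11)=+1, (1|11)=+1; sign (−1)^0·+1^-6·+1^-4 = +1.
(a,b)_13: α=-1, u≡1; β=-1, v≡2 (mod 13); (1|13)=+1, (2|13)=-1; sign (−1)^0·+1^-1·-1^-1 = -1.
(a,b)_31: α=-2, u≡25; β=-1, v≡25 (mod 31); (25|31)=+1, (25|31)=+1; sign (−1)^0·+1^-1·+1^-2 = +1.
(a,b)_19: α=6, u≡7; β=8, v≡7 (mod 19); (7|19)=+1, (7|19)=+1; sign (−1)^0·+1^8·+1^6 = +1.
(a,b)_5: α=6, u≡2; β=8, v≡4 (mod 5); (2|5)=-1, (4|5)=+1; sign (−1)^0·-1^8·+1^6 = +1.
(a,b)_2: α=0, β=-6; u≡3, v≡3 (mod 8); ε(u)ε(v)=1·1, αω(v)=0·1, βω(u)=-6·1; sum ≡ 1  ⇒  -1.
(a,b)_17: α=2, u≡16; β=3, v≡12 (mod 17); (16|17)=+1, (12|17)=-1; sign (−1)^0·+1^3·-1^2 = +1.
(a,b)_∞: sgn(-13)=−, sgn(6851)=+, so +1.
(-13, 6851 / ℚ) ramifies at {2, 13}: a division algebra.

[2, 13]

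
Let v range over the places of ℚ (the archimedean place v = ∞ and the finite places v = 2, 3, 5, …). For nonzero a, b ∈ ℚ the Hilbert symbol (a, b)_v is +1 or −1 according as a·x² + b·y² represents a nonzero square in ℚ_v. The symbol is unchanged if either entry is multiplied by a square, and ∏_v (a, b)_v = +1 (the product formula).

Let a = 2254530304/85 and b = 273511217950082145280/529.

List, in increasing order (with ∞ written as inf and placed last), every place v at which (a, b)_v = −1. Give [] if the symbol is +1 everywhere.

Mod squares: a ≡ 2635, b ≡ 34255. Check v ∈ {∞, 2, 5, 13, 17, 23, 31, 41}.
v=∞: 2635 > 0 and 34255 > 0  ⇒  (a,b)_∞ = +1.
v=2: v_2(a)=8, v_2(b)=10; units ≡ 3, 7 (mod 8); ε·ε+αω+βω = 1·1+8·0+10·1 ≡ 1  ⇒  (a,b)_2 = -1.
v=17: a=17^-1·(≡9), b=17^1·(≡1) mod 17; (9|17)=+1, (1|17)=+1; (−1)^{-1·1·8}·(+1)^1·(+1)^-1 = +1.
v=41: a=41^2·(≡11), b=41^2·(≡16) mod 41; (11|41)=-1, (16|41)=+1; (−1)^{2·2·20}·(-1)^2·(+1)^2 = +1.
v=5: a=5^-1·(≡2), b=5^1·(≡4) mod 5; (2|5)=-1, (4|5)=+1; (−1)^{-1·1·2}·(-1)^1·(+1)^-1 = -1.
v=31: a=31^1·(≡26), b=31^3·(≡4) mod 31; (26|31)=-1, (4|31)=+1; (−1)^{1·3·15}·(-1)^3·(+1)^1 = +1.
v=23: a=23^0·(≡1), b=23^-2·(≡13) mod 23; (1|23)=+1, (13|23)=+1; (−1)^{0·-2·11}·(+1)^-2·(+1)^0 = +1.
v=13: a=13^2·(≡9), b=13^7·(≡12) mod 13; (9|13)=+1, (12|13)=+1; (−1)^{2·7·6}·(+1)^7·(+1)^2 = +1.
Ram(2635, 34255) = {2, 5}; no ℚ_2-point on the conic.

[2, 5]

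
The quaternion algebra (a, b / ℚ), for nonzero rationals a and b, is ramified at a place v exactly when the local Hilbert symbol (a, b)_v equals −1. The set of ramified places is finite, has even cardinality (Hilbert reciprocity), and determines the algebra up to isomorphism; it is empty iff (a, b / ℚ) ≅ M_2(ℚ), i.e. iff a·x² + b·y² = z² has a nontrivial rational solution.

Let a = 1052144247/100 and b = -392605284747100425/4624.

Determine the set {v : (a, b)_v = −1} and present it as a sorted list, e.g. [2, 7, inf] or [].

(a, b) ≡ (24087, -33) mod (ℚ^×)²; places V = {2, 3, 5, 7, 11, 13, 17, 19, 31, 37, ∞}.
(a,b)_5: α=-2, u≡3; β=2, v≡2 (mod 5); (3|5)=-1, (2|5)=-1; sign (−1)^0·-1^2·-1^-2 = +1.
(a,b)_17: α=0, u≡8; β=-2, v≡2 (mod 17); (8|17)=+1, (2|17)=+1; sign (−1)^0·+1^-2·+1^0 = +1.
(a,b)_37: α=1, u≡32; β=2, v≡26 (mod 37); (32|37)=-1, (26|37)=+1; sign (−1)^0·-1^2·+1^1 = +1.
(a,b)_31: α=1, u≡5; β=2, v≡3 (mod 31); (5|31)=+1, (3|31)=-1; sign (−1)^0·+1^2·-1^1 = -1.
(a,b)_2: α=-2, β=-4; u≡7, v≡7 (mod 8); ε(u)ε(v)=1·1, αω(v)=-2·0, βω(u)=-4·0; sum ≡ 1  ⇒  -1.
(a,b)_19: α=2, u≡12; β=2, v≡17 (mod 19); (12|19)=-1, (17|19)=+1; sign (−1)^0·-1^2·+1^2 = +1.
(a,b)_7: α=1, u≡2; β=2, v≡2 (mod 7); (2|7)=+1, (2|7)=+1; sign (−1)^0·+1^2·+1^1 = +1.
(a,b)_3: α=1, u≡1; β=1, v≡1 (mod 3); (1|3)=+1, (1|3)=+1; sign (−1)^1·+1^1·+1^1 = -1.
(a,b)_∞: sgn(24087)=+, sgn(-33)=−, so +1.
(a,b)_11: α=2, u≡6; β=3, v≡7 (mod 11); (6|11)=-1, (7|11)=-1; sign (−1)^0·-1^3·-1^2 = -1.
(a,b)_13: α=0, u≡7; β=2, v≡5 (mod 13); (7|13)=-1, (5|13)=-1; sign (−1)^0·-1^2·-1^0 = +1.
Ram(24087, -33) = {2, 3, 11, 31}; no ℚ_2-point on the conic.

[2, 3, 11, 31]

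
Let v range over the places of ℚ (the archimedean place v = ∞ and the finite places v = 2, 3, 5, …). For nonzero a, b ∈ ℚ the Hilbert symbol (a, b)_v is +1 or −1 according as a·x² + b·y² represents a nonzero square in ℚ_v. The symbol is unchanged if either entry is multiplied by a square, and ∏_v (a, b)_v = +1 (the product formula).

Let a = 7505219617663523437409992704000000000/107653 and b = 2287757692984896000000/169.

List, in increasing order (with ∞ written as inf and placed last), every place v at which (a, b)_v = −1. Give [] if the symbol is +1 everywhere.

(a, b) ≡ (71630, 124729) mod (ℚ^×)²; places V = {2, 3, 5, 7, 11, 13, 17, 19, 23, 29, ∞}.
(a,b)_29: α=1, u≡13; β=1, v≡4 (mod 29); (13|29)=+1, (4|29)=+1; sign (−1)^0·+1^1·+1^1 = +1.
(a,b)_3: α=12, u≡2; β=8, v≡1 (mod 3); (2|3)=-1, (1|3)=+1; sign (−1)^0·-1^8·+1^12 = +1.
(a,b)_23: α=2, u≡12; β=1, v≡13 (mod 23); (12|23)=+1, (13|23)=+1; sign (−1)^0·+1^1·+1^2 = +1.
(a,b)_7: α=-2, u≡6; β=0, v≡6 (mod 7); (6|7)=-1, (6|7)=-1; sign (−1)^0·-1^0·-1^-2 = +1.
(a,b)_17: α=2, u≡1; β=1, v≡10 (mod 17); (1|17)=+1, (10|17)=-1; sign (−1)^0·+1^1·-1^2 = +1.
(a,b)_∞: sgn(71630)=+, sgn(124729)=+, so +1.
(a,b)_2: α=27, β=12; u≡7, v≡1 (mod 8); ε(u)ε(v)=1·0, αω(v)=27·0, βω(u)=12·0; sum ≡ 0  ⇒  +1.
(a,b)_19: α=3, u≡10; β=2, v≡12 (mod 19); (10|19)=-1, (12|19)=-1; sign (−1)^0·-1^2·-1^3 = -1.
(a,b)_5: α=9, u≡1; β=6, v≡1 (mod 5); (1|5)=+1, (1|5)=+1; sign (−1)^0·+1^6·+1^9 = +1.
(a,b)_13: α=-3, u≡8; β=-2, v≡2 (mod 13); (8|13)=-1, (2|13)=-1; sign (−1)^0·-1^-2·-1^-3 = -1.
(a,b)_11: α=6, u≡9; β=3, v≡1 (mod 11); (9|11)=+1, (1|11)=+1; sign (−1)^0·+1^3·+1^6 = +1.
(71630, 124729 / ℚ) ramifies at {13, 19}: a division algebra.

[13, 19]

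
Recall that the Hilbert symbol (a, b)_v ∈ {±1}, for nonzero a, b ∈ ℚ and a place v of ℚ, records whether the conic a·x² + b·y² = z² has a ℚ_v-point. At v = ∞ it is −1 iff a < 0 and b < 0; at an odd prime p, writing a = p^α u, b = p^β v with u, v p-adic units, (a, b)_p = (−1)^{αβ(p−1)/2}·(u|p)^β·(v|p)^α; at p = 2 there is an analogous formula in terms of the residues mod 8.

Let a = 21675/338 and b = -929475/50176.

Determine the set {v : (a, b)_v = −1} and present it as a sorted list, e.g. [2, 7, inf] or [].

[2, 17]

(a, b) ≡ (6, -51) mod (ℚ^×)²; places V = {2, 3, 5, 7, 13, 17, ∞}.
(a,b)_7: α=0, u≡5; β=-2, v≡3 (mod 7); (5|7)=-1, (3|7)=-1; sign (−1)^0·-1^-2·-1^0 = +1.
(a,b)_2: α=-1, β=-10; u≡3, v≡5 (mod 8); ε(u)ε(v)=1·0, αω(v)=-1·1, βω(u)=-10·1; sum ≡ 1  ⇒  -1.
(a,b)_13: α=-2, u≡2; β=0, v≡10 (mod 13); (2|13)=-1, (10|13)=+1; sign (−1)^0·-1^0·+1^-2 = +1.
(a,b)_17: α=2, u≡5; β=1, v≡11 (mod 17); (5|17)=-1, (11|17)=-1; sign (−1)^0·-1^1·-1^2 = -1.
(a,b)_3: α=1, u≡2; β=7, v≡1 (mod 3); (2|3)=-1, (1|3)=+1; sign (−1)^1·-1^7·+1^1 = +1.
(a,b)_∞: sgn(6)=+, sgn(-51)=−, so +1.
(a,b)_5: α=2, u≡4; β=2, v≡1 (mod 5); (4|5)=+1, (1|5)=+1; sign (−1)^0·+1^2·+1^2 = +1.
Ram(6, -51) = {2, 17}; no ℚ_2-point on the conic.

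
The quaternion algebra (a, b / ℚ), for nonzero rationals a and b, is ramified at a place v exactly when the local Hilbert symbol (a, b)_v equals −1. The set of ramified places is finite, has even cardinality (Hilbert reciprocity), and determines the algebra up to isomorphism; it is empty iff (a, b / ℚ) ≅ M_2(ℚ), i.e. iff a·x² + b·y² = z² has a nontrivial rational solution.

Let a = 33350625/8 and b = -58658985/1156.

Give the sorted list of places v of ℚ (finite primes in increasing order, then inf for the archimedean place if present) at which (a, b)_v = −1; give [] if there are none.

Mod squares: a ≡ 2, b ≡ -665. Check v ∈ {∞, 2, 3, 5, 7, 11, 17, 19}.
v=3: a=3^2·(≡2), b=3^6·(≡1) mod 3; (2|3)=-1, (1|3)=+1; (−1)^{2·6·1}·(-1)^6·(+1)^2 = +1.
v=2: v_2(a)=-3, v_2(b)=-2; units ≡ 1, 7 (mod 8); ε·ε+αω+βω = 0·1+-3·0+-2·0 ≡ 0  ⇒  (a,b)_2 = +1.
v=11: a=11^2·(≡8), b=11^2·(≡7) mod 11; (8|11)=-1, (7|11)=-1; (−1)^{2·2·5}·(-1)^2·(-1)^2 = +1.
v=∞: 2 > 0 and -665 < 0  ⇒  (a,b)_∞ = +1.
v=17: a=17^0·(≡1), b=17^-2·(≡2) mod 17; (1|17)=+1, (2|17)=+1; (−1)^{0·-2·8}·(+1)^-2·(+1)^0 = +1.
v=5: a=5^4·(≡2), b=5^1·(≡3) mod 5; (2|5)=-1, (3|5)=-1; (−1)^{4·1·2}·(-1)^1·(-1)^4 = -1.
v=7: a=7^2·(≡1), b=7^1·(≡6) mod 7; (1|7)=+1, (6|7)=-1; (−1)^{2·1·3}·(+1)^1·(-1)^2 = +1.
v=19: a=19^0·(≡12), b=19^1·(≡8) mod 19; (12|19)=-1, (8|19)=-1; (−1)^{0·1·9}·(-1)^1·(-1)^0 = -1.
|Ram(2, -665)| = 2, even; anisotropic at {5, 19}.

[5, 19]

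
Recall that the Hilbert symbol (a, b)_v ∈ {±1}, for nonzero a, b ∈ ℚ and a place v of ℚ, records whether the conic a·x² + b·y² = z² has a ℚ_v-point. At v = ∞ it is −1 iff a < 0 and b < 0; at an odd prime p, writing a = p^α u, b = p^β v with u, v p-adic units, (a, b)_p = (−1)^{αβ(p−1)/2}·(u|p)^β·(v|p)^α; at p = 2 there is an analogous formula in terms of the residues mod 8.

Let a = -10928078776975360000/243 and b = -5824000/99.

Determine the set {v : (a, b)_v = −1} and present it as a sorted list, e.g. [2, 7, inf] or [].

[2, 5, 11, 13, 19, inf]

(a, b) ≡ (-16302, -10010) mod (ℚ^×)²; places V = {2, 3, 5, 7, 11, 13, 19, ∞}.
(a,b)_13: α=3, u≡2; β=1, v≡4 (mod 13); (2|13)=-1, (4|13)=+1; sign (−1)^0·-1^1·+1^3 = -1.
(a,b)_3: α=-5, u≡2; β=-2, v≡1 (mod 3); (2|3)=-1, (1|3)=+1; sign (−1)^0·-1^-2·+1^-5 = +1.
(a,b)_5: α=4, u≡3; β=3, v≡2 (mod 5); (3|5)=-1, (2|5)=-1; sign (−1)^0·-1^3·-1^4 = -1.
(a,b)_2: α=17, β=9; u≡1, v≡3 (mod 8); ε(u)ε(v)=0·1, αω(v)=17·1, βω(u)=9·0; sum ≡ 1  ⇒  -1.
(a,b)_∞: sgn(-16302)=−, sgn(-10010)=−, so -1.
(a,b)_19: α=1, u≡17; β=0, v≡8 (mod 19); (17|19)=+1, (8|19)=-1; sign (−1)^0·+1^0·-1^1 = -1.
(a,b)_11: α=3, u≡4; β=-1, v≡3 (mod 11); (4|11)=+1, (3|11)=+1; sign (−1)^1·+1^-1·+1^3 = -1.
(a,b)_7: α=4, u≡1; β=1, v≡6 (mod 7); (1|7)=+1, (6|7)=-1; sign (−1)^0·+1^1·-1^4 = +1.
(-16302, -10010 / ℚ) ramifies at {2, 5, 11, 13, 19, ∞}: a division algebra.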